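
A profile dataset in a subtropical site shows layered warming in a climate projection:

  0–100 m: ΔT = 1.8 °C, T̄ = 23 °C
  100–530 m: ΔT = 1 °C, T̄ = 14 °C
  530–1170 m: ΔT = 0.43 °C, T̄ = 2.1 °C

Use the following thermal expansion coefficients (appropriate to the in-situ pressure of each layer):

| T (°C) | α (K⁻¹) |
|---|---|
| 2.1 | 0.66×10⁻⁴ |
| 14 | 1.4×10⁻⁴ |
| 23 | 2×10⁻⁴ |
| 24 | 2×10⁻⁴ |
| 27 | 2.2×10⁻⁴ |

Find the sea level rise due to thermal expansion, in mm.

Layer 1 at 23 °C → α = 2×10⁻⁴ K⁻¹
Layer 2 at 14 °C → α = 1.4×10⁻⁴ K⁻¹
Layer 3 at 2.1 °C → α = 0.66×10⁻⁴ K⁻¹
Layer 1: 1.8 × 2×10⁻⁴ × 100 = 0.03600 m
Layer 2: 430 × 1 × 1.4×10⁻⁴ = 0.06020 m
0.43 × 640 × 0.66×10⁻⁴ = 0.0181632 m
Δh = 0.03600 + 0.06020 + 0.0181632 = 0.1143632 m ≈ 114 mm

114 mm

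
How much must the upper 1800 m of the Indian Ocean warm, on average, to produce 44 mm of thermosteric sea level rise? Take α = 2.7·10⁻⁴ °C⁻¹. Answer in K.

ΔT = Δh/(αH) = 0.044 / (2.7×10⁻⁴ × 1800) ≈ 0.09053 K

about 0.0905 K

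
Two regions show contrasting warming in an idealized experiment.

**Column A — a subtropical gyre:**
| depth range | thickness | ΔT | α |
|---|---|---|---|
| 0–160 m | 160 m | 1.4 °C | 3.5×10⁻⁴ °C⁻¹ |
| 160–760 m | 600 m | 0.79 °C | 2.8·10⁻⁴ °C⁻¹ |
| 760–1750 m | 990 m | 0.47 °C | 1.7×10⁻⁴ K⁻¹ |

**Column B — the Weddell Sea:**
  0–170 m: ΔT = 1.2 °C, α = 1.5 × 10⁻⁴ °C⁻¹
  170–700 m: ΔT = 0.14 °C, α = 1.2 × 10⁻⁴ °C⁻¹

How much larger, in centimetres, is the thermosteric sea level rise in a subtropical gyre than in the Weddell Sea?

25.1 cm

A 160 × 1.4 × 3.5×10⁻⁴ = 0.07840 m
A Layer 2: 0.79 × 2.8×10⁻⁴ × 600 = 0.13272 m
A 990 × 1.7×10⁻⁴ × 0.47 = 0.079101 m
A total: 0.290221 m
B 0–170 m: 1.2 × 170 × 1.5×10⁻⁴ = 0.03060 m
B Layer 2: 0.14 × 530 × 1.2×10⁻⁴ = 0.008904 m
B total: 0.039504 m
Difference: 0.290221 − 0.039504 = 0.250717 m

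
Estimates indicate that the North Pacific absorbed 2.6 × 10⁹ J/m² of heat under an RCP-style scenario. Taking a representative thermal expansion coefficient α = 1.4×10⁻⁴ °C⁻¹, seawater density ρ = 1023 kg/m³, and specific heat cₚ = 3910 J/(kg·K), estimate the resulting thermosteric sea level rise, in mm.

about 91 mm

Δh = αQ/(ρcₚ) = 1.4×10⁻⁴ × 2.6×10⁹ / (1023 × 3910) ≈ 0.091002 m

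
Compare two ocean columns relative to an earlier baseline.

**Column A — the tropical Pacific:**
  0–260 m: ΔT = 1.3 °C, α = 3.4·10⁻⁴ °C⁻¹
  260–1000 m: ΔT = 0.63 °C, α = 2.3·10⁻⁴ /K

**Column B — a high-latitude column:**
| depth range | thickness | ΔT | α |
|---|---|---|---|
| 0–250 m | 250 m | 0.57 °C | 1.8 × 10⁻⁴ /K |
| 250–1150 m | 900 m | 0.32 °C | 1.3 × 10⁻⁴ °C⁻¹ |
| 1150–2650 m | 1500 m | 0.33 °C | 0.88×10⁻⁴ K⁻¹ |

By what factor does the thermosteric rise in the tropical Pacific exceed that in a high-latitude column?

A 3.4×10⁻⁴ × 1.3 × 260 = 0.11492 m
A 260–1000 m: 2.3×10⁻⁴ × 740 × 0.63 = 0.107226 m
A total: 0.222146 m
B Layer 1: 0.57 × 250 × 1.8×10⁻⁴ = 0.02565 m
B 0.32 × 1.3×10⁻⁴ × 900 = 0.03744 m
B 0.33 × 0.88×10⁻⁴ × 1500 = 0.04356 m
B total: 0.10665 m
Ratio: 0.222146 / 0.10665 ≈ 2.083

2.1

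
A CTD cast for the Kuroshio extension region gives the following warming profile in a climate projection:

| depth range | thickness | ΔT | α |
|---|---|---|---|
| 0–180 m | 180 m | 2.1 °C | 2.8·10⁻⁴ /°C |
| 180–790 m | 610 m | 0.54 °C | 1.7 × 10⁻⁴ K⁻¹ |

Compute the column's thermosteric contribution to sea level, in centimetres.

Layer 1: 2.1 × 180 × 2.8×10⁻⁴ = 0.10584 m
0.54 × 610 × 1.7×10⁻⁴ = 0.055998 m
Δh = 0.10584 + 0.055998 = 0.161838 m

Δh = 16 cm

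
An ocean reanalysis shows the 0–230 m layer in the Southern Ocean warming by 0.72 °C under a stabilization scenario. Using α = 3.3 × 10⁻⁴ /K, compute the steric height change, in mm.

Δh = αΔT·H = 3.3×10⁻⁴ × 0.72 × 230 = 0.054648 m

about 54.6 mm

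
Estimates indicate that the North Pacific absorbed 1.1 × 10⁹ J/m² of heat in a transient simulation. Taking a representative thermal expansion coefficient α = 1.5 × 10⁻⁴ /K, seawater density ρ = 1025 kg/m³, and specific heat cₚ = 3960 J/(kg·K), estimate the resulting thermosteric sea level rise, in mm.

Δh ≈ 41 mm

Δh = αQ/(ρcₚ) = 1.5×10⁻⁴ × 1.1×10⁹ / (1025 × 3960) ≈ 0.04065 m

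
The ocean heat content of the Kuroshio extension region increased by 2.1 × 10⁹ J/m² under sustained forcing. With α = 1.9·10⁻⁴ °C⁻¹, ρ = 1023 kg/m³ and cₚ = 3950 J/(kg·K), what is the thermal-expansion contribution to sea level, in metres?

Δh ≈ 0.0987 m

Δh = αQ/(ρcₚ) = 1.9×10⁻⁴ × 2.1×10⁹ / (1023 × 3950) ≈ 0.098742 m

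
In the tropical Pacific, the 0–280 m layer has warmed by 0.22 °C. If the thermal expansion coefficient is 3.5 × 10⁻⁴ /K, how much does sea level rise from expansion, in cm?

2.16 cm

Δh = αΔT·H = 3.5×10⁻⁴ × 0.22 × 280 = 0.02156 m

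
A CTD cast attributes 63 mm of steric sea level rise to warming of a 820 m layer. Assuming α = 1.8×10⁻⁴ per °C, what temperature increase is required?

0.427 K

ΔT = Δh/(αH) = 0.063 / (1.8×10⁻⁴ × 820) ≈ 0.4268 K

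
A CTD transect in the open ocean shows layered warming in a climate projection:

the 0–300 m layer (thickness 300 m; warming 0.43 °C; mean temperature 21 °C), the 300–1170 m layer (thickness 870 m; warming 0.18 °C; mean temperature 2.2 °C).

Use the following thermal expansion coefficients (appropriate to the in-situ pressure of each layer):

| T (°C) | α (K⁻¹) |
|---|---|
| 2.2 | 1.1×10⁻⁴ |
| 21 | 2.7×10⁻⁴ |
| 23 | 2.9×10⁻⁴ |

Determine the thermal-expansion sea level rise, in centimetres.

Layer 1 at 21 °C → α = 2.7×10⁻⁴ K⁻¹
Layer 2 at 2.2 °C → α = 1.1×10⁻⁴ K⁻¹
Layer 1: 0.43 × 300 × 2.7×10⁻⁴ = 0.03483 m
300–1170 m: 0.18 × 1.1×10⁻⁴ × 870 = 0.017226 m
Δh = 0.03483 + 0.017226 = 0.052056 m ≈ 5.21 cm

5.21 cm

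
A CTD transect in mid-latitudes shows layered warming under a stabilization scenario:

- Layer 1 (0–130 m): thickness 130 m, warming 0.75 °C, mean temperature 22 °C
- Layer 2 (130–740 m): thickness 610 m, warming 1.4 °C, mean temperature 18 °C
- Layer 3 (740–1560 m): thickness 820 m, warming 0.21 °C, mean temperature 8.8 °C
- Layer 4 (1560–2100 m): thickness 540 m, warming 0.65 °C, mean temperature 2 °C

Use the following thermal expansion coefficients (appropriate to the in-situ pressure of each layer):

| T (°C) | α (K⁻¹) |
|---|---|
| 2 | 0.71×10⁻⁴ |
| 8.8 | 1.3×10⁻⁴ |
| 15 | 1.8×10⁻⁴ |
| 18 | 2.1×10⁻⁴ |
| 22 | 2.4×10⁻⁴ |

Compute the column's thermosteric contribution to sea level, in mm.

Layer 1 at 22 °C → α = 2.4×10⁻⁴ K⁻¹
Layer 2 at 18 °C → α = 2.1×10⁻⁴ K⁻¹
Layer 3 at 8.8 °C → α = 1.3×10⁻⁴ K⁻¹
Layer 4 at 2 °C → α = 0.71×10⁻⁴ K⁻¹
0–130 m: 0.75 × 130 × 2.4×10⁻⁴ = 0.02340 m
2.1×10⁻⁴ × 610 × 1.4 = 0.17934 m
740–1560 m: 820 × 1.3×10⁻⁴ × 0.21 = 0.022386 m
0.71×10⁻⁴ × 540 × 0.65 = 0.024921 m
Δh = 0.02340 + 0.17934 + 0.022386 + 0.024921 = 0.250047 m ≈ 250 mm

250 mm of thermosteric rise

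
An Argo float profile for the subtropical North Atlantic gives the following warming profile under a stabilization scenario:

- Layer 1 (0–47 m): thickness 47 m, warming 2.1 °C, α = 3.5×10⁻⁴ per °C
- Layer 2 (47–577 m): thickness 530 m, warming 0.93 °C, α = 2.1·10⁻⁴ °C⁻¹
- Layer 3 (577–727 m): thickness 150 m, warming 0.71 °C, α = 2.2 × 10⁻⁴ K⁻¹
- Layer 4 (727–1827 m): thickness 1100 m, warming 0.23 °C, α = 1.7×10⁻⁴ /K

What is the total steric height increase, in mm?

2.1 × 3.5×10⁻⁴ × 47 = 0.034545 m
47–577 m: 2.1×10⁻⁴ × 530 × 0.93 = 0.103509 m
577–727 m: 2.2×10⁻⁴ × 150 × 0.71 = 0.02343 m
0.23 × 1.7×10⁻⁴ × 1100 = 0.04301 m
Δh = 0.034545 + 0.103509 + 0.02343 + 0.04301 = 0.204494 m ≈ 200 mm

200 mm of thermosteric rise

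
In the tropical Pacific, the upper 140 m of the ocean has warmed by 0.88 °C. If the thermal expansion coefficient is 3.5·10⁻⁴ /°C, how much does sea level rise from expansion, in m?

Δh = αΔT·H = 3.5×10⁻⁴ × 0.88 × 140 = 0.04312 m

0.0431 m of thermosteric rise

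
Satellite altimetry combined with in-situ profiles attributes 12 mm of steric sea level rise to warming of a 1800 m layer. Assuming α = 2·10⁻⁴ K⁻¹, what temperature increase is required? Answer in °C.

ΔT = Δh/(αH) = 0.012 / (2×10⁻⁴ × 1800) ≈ 0.03333 °C

ΔT ≈ 0.033 °C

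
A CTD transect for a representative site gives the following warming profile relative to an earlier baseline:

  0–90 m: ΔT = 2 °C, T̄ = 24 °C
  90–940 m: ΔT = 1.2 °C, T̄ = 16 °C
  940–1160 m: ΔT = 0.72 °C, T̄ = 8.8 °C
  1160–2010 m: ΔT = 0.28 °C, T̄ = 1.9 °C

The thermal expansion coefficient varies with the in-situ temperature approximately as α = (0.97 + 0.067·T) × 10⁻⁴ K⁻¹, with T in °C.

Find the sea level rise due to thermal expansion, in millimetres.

Layer 1: α = (0.97 + 0.067×24)×10⁻⁴ = 2.578×10⁻⁴ K⁻¹
Layer 2: α = (0.97 + 0.067×16)×10⁻⁴ = 2.042×10⁻⁴ K⁻¹
Layer 3: α = (0.97 + 0.067×8.8)×10⁻⁴ = 1.5596×10⁻⁴ K⁻¹
Layer 4: α = (0.97 + 0.067×1.9)×10⁻⁴ = 1.0973×10⁻⁴ K⁻¹
Layer 1: 90 × 2 × 2.578×10⁻⁴ = 0.046404 m
1.2 × 850 × 2.042×10⁻⁴ = 0.208284 m
940–1160 m: 1.5596×10⁻⁴ × 0.72 × 220 = 0.024704064 m
850 × 1.0973×10⁻⁴ × 0.28 = 0.02611574 m
Δh = 0.046404 + 0.208284 + 0.024704064 + 0.02611574 = 0.305507804 m

about 306 mm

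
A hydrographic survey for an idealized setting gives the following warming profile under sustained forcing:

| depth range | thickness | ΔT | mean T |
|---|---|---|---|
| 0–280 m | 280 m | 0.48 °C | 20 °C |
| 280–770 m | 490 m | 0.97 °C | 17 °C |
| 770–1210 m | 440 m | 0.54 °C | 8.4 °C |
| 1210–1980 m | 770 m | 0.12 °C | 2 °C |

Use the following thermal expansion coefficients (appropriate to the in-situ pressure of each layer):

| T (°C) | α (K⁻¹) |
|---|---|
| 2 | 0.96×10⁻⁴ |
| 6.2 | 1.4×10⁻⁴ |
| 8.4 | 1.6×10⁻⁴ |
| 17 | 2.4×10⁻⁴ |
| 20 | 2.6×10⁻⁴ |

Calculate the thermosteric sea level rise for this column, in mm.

Δh = 200 mm

Layer 1 at 20 °C → α = 2.6×10⁻⁴ K⁻¹
Layer 2 at 17 °C → α = 2.4×10⁻⁴ K⁻¹
Layer 3 at 8.4 °C → α = 1.6×10⁻⁴ K⁻¹
Layer 4 at 2 °C → α = 0.96×10⁻⁴ K⁻¹
2.6×10⁻⁴ × 280 × 0.48 = 0.034944 m
280–770 m: 2.4×10⁻⁴ × 0.97 × 490 = 0.114072 m
770–1210 m: 1.6×10⁻⁴ × 440 × 0.54 = 0.038016 m
0.12 × 0.96×10⁻⁴ × 770 = 0.0088704 m
Δh = 0.034944 + 0.114072 + 0.038016 + 0.0088704 = 0.1959024 m ≈ 200 mm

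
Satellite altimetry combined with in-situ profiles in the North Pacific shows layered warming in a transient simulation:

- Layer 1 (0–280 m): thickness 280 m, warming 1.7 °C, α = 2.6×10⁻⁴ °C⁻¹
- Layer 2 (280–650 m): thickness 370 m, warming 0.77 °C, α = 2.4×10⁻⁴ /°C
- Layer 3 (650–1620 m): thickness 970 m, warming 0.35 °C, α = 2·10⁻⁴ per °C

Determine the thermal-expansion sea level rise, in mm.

260 mm of thermosteric rise

2.6×10⁻⁴ × 1.7 × 280 = 0.12376 m
370 × 2.4×10⁻⁴ × 0.77 = 0.068376 m
Layer 3: 0.35 × 970 × 2×10⁻⁴ = 0.06790 m
Δh = 0.12376 + 0.068376 + 0.06790 = 0.260036 m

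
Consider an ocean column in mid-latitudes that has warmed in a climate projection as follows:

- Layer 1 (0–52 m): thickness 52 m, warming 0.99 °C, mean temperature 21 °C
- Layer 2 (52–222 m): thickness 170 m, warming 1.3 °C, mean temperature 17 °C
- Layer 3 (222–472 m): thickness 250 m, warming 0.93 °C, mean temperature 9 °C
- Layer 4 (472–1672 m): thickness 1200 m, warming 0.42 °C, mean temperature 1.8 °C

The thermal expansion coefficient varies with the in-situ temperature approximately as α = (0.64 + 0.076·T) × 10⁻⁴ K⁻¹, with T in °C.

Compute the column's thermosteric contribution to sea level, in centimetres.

Layer 1: α = (0.64 + 0.076×21)×10⁻⁴ = 2.236×10⁻⁴ K⁻¹
Layer 2: α = (0.64 + 0.076×17)×10⁻⁴ = 1.932×10⁻⁴ K⁻¹
Layer 3: α = (0.64 + 0.076×9)×10⁻⁴ = 1.324×10⁻⁴ K⁻¹
Layer 4: α = (0.64 + 0.076×1.8)×10⁻⁴ = 0.7768×10⁻⁴ K⁻¹
Layer 1: 2.236×10⁻⁴ × 0.99 × 52 = 0.011510928 m
1.932×10⁻⁴ × 170 × 1.3 = 0.0426972 m
222–472 m: 0.93 × 1.324×10⁻⁴ × 250 = 0.030783 m
472–1672 m: 0.7768×10⁻⁴ × 0.42 × 1200 = 0.03915072 m
Δh = 0.011510928 + 0.0426972 + 0.030783 + 0.03915072 = 0.124141848 m ≈ 12 cm

12 cm of thermosteric rise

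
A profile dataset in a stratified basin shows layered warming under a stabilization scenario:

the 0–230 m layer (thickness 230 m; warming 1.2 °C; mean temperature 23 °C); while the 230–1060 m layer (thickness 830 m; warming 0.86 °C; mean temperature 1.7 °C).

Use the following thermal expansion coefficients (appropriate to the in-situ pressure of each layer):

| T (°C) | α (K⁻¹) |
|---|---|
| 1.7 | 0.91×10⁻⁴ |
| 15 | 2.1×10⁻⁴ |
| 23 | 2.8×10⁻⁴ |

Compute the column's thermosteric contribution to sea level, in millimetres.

about 140 mm

Layer 1 at 23 °C → α = 2.8×10⁻⁴ K⁻¹
Layer 2 at 1.7 °C → α = 0.91×10⁻⁴ K⁻¹
Layer 1: 1.2 × 230 × 2.8×10⁻⁴ = 0.07728 m
230–1060 m: 0.91×10⁻⁴ × 0.86 × 830 = 0.0649558 m
Δh = 0.07728 + 0.0649558 = 0.1422358 m ≈ 140 mm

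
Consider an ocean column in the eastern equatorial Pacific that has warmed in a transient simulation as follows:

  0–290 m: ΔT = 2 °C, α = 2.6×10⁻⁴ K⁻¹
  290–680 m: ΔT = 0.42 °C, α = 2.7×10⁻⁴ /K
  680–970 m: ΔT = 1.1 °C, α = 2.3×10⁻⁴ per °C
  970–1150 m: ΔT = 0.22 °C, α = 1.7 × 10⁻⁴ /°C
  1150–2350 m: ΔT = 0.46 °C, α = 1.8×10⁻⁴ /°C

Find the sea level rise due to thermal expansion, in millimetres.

0–290 m: 2 × 2.6×10⁻⁴ × 290 = 0.15080 m
Layer 2: 390 × 2.7×10⁻⁴ × 0.42 = 0.044226 m
Layer 3: 1.1 × 290 × 2.3×10⁻⁴ = 0.07337 m
Layer 4: 1.7×10⁻⁴ × 180 × 0.22 = 0.006732 m
0.46 × 1200 × 1.8×10⁻⁴ = 0.09936 m
Δh = 0.15080 + 0.044226 + 0.07337 + 0.006732 + 0.09936 = 0.374488 m ≈ 370 mm

Δh ≈ 370 mm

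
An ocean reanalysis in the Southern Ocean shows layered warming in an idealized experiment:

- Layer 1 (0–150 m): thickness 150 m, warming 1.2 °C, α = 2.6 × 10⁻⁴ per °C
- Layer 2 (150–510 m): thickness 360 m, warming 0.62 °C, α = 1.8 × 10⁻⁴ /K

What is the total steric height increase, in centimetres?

Layer 1: 2.6×10⁻⁴ × 150 × 1.2 = 0.04680 m
1.8×10⁻⁴ × 0.62 × 360 = 0.040176 m
Δh = 0.04680 + 0.040176 = 0.086976 m ≈ 8.70 cm

8.70 cm of thermosteric rise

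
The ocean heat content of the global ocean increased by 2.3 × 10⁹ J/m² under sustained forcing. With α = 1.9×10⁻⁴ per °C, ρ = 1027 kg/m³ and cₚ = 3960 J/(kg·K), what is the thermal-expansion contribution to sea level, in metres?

Δh = αQ/(ρcₚ) = 1.9×10⁻⁴ × 2.3×10⁹ / (1027 × 3960) ≈ 0.10745 m

0.107 m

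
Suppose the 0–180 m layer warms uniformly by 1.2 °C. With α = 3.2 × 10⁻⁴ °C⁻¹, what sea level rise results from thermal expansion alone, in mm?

Δh = αΔT·H = 3.2×10⁻⁴ × 1.2 × 180 = 0.06912 m

69.1 mm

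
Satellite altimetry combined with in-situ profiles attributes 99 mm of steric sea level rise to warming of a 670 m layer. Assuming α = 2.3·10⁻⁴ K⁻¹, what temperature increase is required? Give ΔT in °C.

ΔT = Δh/(αH) = 0.099 / (2.3×10⁻⁴ × 670) ≈ 0.6424 °C

about 0.642 °C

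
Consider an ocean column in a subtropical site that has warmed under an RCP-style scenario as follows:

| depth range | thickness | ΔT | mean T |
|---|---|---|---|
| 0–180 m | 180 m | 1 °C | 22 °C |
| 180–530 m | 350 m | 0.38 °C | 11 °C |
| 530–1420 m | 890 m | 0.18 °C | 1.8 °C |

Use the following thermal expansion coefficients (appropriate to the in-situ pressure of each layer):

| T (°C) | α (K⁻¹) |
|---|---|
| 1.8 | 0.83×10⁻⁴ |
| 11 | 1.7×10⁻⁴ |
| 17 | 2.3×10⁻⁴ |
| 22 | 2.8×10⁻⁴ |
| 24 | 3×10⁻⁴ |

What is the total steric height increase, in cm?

Layer 1 at 22 °C → α = 2.8×10⁻⁴ K⁻¹
Layer 2 at 11 °C → α = 1.7×10⁻⁴ K⁻¹
Layer 3 at 1.8 °C → α = 0.83×10⁻⁴ K⁻¹
0–180 m: 1 × 2.8×10⁻⁴ × 180 = 0.05040 m
350 × 1.7×10⁻⁴ × 0.38 = 0.02261 m
Layer 3: 890 × 0.18 × 0.83×10⁻⁴ = 0.0132966 m
Δh = 0.05040 + 0.02261 + 0.0132966 = 0.0863066 m

8.63 cm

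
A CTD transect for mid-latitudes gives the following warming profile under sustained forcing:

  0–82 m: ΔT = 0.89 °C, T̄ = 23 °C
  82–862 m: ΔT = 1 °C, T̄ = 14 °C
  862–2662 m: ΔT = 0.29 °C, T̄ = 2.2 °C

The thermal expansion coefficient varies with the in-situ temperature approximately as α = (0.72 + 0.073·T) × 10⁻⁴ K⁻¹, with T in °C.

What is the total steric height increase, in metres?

Layer 1: α = (0.72 + 0.073×23)×10⁻⁴ = 2.399×10⁻⁴ K⁻¹
Layer 2: α = (0.72 + 0.073×14)×10⁻⁴ = 1.742×10⁻⁴ K⁻¹
Layer 3: α = (0.72 + 0.073×2.2)×10⁻⁴ = 0.8806×10⁻⁴ K⁻¹
0.89 × 2.399×10⁻⁴ × 82 = 0.017507902 m
Layer 2: 1 × 1.742×10⁻⁴ × 780 = 0.135876 m
862–2662 m: 0.8806×10⁻⁴ × 0.29 × 1800 = 0.04596732 m
Δh = 0.017507902 + 0.135876 + 0.04596732 = 0.199351222 m ≈ 0.20 m

0.20 m of thermosteric rise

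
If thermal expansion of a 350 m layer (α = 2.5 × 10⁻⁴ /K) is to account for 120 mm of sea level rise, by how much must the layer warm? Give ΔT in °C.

ΔT = Δh/(αH) = 0.12 / (2.5×10⁻⁴ × 350) ≈ 1.371 °C

1.4 °C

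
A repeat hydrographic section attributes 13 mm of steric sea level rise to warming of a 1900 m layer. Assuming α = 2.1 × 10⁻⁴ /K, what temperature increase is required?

ΔT = Δh/(αH) = 0.013 / (2.1×10⁻⁴ × 1900) ≈ 0.03258 °C

about 0.0326 °C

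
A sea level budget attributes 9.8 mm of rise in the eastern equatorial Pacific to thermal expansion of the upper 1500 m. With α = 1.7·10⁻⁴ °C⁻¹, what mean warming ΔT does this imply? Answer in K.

ΔT = Δh/(αH) = 0.0098 / (1.7×10⁻⁴ × 1500) ≈ 0.03843 K

0.0384 K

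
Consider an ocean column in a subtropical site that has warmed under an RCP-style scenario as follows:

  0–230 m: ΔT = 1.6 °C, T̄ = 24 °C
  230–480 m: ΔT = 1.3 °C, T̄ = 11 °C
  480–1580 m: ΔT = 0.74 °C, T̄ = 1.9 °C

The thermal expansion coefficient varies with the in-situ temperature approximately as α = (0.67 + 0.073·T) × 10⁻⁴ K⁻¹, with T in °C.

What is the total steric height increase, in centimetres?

Layer 1: α = (0.67 + 0.073×24)×10⁻⁴ = 2.422×10⁻⁴ K⁻¹
Layer 2: α = (0.67 + 0.073×11)×10⁻⁴ = 1.473×10⁻⁴ K⁻¹
Layer 3: α = (0.67 + 0.073×1.9)×10⁻⁴ = 0.8087×10⁻⁴ K⁻¹
Layer 1: 2.422×10⁻⁴ × 1.6 × 230 = 0.0891296 m
250 × 1.3 × 1.473×10⁻⁴ = 0.0478725 m
1100 × 0.8087×10⁻⁴ × 0.74 = 0.06582818 m
Δh = 0.0891296 + 0.0478725 + 0.06582818 = 0.20283028 m

Δh = 20 cm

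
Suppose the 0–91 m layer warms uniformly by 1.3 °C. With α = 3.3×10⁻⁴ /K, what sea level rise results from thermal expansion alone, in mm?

Δh = αΔT·H = 3.3×10⁻⁴ × 1.3 × 91 = 0.039039 m

39 mm of thermosteric rise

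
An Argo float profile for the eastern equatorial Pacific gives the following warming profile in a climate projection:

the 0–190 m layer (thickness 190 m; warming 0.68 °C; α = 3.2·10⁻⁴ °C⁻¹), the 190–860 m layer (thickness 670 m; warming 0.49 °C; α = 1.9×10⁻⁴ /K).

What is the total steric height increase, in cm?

Δh = 10.4 cm

0–190 m: 3.2×10⁻⁴ × 0.68 × 190 = 0.041344 m
670 × 0.49 × 1.9×10⁻⁴ = 0.062377 m
Δh = 0.041344 + 0.062377 = 0.103721 m ≈ 10.4 cm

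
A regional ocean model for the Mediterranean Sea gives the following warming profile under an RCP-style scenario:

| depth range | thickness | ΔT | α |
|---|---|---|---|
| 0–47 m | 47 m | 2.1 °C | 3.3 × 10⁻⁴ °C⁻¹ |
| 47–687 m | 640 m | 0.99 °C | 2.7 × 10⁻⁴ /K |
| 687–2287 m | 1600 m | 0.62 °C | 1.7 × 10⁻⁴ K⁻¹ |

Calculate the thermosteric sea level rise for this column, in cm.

0–47 m: 3.3×10⁻⁴ × 47 × 2.1 = 0.032571 m
Layer 2: 0.99 × 2.7×10⁻⁴ × 640 = 0.171072 m
Layer 3: 1.7×10⁻⁴ × 1600 × 0.62 = 0.16864 m
Δh = 0.032571 + 0.171072 + 0.16864 = 0.372283 m

37.2 cm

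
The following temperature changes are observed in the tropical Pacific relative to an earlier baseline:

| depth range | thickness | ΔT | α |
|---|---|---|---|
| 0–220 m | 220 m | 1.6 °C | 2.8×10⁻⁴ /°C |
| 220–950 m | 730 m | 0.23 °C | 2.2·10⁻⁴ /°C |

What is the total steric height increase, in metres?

Δh ≈ 0.14 m

0–220 m: 220 × 2.8×10⁻⁴ × 1.6 = 0.09856 m
Layer 2: 2.2×10⁻⁴ × 0.23 × 730 = 0.036938 m
Δh = 0.09856 + 0.036938 = 0.135498 m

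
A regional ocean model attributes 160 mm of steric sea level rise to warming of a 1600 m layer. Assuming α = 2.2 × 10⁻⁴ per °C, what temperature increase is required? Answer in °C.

ΔT = Δh/(αH) = 0.16 / (2.2×10⁻⁴ × 1600) ≈ 0.4545 °C

ΔT ≈ 0.455 °C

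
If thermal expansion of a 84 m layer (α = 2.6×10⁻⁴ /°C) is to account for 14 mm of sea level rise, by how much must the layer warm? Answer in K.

ΔT = Δh/(αH) = 0.014 / (2.6×10⁻⁴ × 84) ≈ 0.6410 K

0.641 K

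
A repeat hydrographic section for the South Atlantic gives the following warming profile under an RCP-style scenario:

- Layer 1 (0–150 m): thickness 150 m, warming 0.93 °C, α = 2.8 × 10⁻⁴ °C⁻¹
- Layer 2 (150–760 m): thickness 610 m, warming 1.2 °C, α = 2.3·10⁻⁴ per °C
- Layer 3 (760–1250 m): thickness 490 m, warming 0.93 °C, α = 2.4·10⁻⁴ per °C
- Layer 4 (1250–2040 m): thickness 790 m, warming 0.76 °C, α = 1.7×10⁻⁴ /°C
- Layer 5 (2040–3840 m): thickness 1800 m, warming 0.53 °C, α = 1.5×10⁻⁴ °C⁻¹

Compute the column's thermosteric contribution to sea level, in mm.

0–150 m: 150 × 2.8×10⁻⁴ × 0.93 = 0.03906 m
Layer 2: 2.3×10⁻⁴ × 610 × 1.2 = 0.16836 m
Layer 3: 0.93 × 490 × 2.4×10⁻⁴ = 0.109368 m
Layer 4: 0.76 × 1.7×10⁻⁴ × 790 = 0.102068 m
2040–3840 m: 0.53 × 1.5×10⁻⁴ × 1800 = 0.14310 m
Δh = 0.03906 + 0.16836 + 0.109368 + 0.102068 + 0.14310 = 0.561956 m

Δh = 562 mm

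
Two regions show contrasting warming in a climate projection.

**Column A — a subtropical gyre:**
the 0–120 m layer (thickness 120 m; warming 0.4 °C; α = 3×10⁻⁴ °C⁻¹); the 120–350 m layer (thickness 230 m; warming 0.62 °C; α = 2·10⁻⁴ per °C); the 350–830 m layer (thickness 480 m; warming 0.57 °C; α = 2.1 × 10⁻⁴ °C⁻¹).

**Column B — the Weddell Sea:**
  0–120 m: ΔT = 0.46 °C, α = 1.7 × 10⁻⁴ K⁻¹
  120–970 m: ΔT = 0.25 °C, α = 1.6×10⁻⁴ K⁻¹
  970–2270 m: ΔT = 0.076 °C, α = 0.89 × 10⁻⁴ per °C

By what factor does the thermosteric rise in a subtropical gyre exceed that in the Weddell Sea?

A 0–120 m: 120 × 3×10⁻⁴ × 0.4 = 0.01440 m
A 120–350 m: 0.62 × 230 × 2×10⁻⁴ = 0.02852 m
A 350–830 m: 0.57 × 480 × 2.1×10⁻⁴ = 0.057456 m
A total: 0.100376 m
B 0–120 m: 120 × 0.46 × 1.7×10⁻⁴ = 0.009384 m
B 120–970 m: 850 × 0.25 × 1.6×10⁻⁴ = 0.03400 m
B Layer 3: 0.076 × 1300 × 0.89×10⁻⁴ = 0.0087932 m
B total: 0.0521772 m
Ratio: 0.100376 / 0.0521772 ≈ 1.924

≈ 1.9×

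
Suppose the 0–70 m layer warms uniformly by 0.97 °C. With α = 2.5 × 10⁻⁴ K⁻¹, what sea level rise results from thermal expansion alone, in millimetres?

17.0 mm

Δh = αΔT·H = 2.5×10⁻⁴ × 0.97 × 70 = 0.016975 m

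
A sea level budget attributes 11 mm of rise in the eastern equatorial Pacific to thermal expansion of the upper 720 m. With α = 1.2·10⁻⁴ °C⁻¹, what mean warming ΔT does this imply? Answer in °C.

0.127 °C

ΔT = Δh/(αH) = 0.011 / (1.2×10⁻⁴ × 720) ≈ 0.1273 °C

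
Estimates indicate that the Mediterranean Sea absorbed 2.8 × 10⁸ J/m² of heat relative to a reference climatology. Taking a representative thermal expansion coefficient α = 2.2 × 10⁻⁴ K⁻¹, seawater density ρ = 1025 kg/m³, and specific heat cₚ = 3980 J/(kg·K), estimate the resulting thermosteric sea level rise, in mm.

Δh = αQ/(ρcₚ) = 2.2×10⁻⁴ × 2.8×10⁸ / (1025 × 3980) ≈ 0.01510 m

about 15.1 mm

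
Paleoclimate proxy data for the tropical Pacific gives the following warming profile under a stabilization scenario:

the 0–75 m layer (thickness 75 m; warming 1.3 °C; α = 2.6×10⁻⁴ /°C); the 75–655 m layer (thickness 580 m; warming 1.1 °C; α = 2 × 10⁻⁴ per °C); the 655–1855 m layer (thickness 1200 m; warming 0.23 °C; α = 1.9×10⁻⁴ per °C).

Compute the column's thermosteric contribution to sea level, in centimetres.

1.3 × 2.6×10⁻⁴ × 75 = 0.02535 m
2×10⁻⁴ × 580 × 1.1 = 0.12760 m
655–1855 m: 1200 × 0.23 × 1.9×10⁻⁴ = 0.05244 m
Δh = 0.02535 + 0.12760 + 0.05244 = 0.20539 m ≈ 20.5 cm

20.5 cm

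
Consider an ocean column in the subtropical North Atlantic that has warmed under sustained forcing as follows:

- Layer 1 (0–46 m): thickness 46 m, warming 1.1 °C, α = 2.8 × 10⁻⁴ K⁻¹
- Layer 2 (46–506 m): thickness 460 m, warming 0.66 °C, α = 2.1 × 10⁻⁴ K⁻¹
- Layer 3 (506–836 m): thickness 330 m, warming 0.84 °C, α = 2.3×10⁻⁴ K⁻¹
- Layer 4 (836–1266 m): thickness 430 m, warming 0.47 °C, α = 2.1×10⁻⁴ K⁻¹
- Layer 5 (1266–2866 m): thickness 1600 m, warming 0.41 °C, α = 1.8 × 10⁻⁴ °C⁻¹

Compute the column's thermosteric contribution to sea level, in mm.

2.8×10⁻⁴ × 46 × 1.1 = 0.014168 m
46–506 m: 0.66 × 460 × 2.1×10⁻⁴ = 0.063756 m
Layer 3: 0.84 × 2.3×10⁻⁴ × 330 = 0.063756 m
Layer 4: 2.1×10⁻⁴ × 430 × 0.47 = 0.042441 m
Layer 5: 1.8×10⁻⁴ × 1600 × 0.41 = 0.11808 m
Δh = 0.014168 + 0.063756 + 0.063756 + 0.042441 + 0.11808 = 0.302201 m

Δh = 302 mm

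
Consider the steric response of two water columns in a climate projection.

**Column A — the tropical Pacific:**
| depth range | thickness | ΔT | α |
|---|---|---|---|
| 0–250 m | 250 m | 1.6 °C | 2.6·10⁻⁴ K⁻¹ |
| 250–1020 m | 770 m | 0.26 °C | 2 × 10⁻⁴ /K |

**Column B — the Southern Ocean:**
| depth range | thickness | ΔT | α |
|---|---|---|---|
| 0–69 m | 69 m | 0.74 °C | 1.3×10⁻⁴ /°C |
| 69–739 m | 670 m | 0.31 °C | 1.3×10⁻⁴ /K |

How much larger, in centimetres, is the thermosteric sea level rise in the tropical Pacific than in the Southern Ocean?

A 250 × 2.6×10⁻⁴ × 1.6 = 0.10400 m
A 250–1020 m: 0.26 × 2×10⁻⁴ × 770 = 0.04004 m
A total: 0.14404 m
B 0–69 m: 69 × 1.3×10⁻⁴ × 0.74 = 0.0066378 m
B 1.3×10⁻⁴ × 0.31 × 670 = 0.027001 m
B total: 0.0336388 m
Difference: 0.14404 − 0.0336388 = 0.1104012 m

11.0 cm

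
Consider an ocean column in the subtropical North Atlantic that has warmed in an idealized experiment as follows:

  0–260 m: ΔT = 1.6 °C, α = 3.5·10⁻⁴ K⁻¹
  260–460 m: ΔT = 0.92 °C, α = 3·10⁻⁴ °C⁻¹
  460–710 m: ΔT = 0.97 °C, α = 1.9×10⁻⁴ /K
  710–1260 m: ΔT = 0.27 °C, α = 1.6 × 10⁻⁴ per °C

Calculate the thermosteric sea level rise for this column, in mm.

Layer 1: 1.6 × 260 × 3.5×10⁻⁴ = 0.14560 m
Layer 2: 200 × 3×10⁻⁴ × 0.92 = 0.05520 m
0.97 × 250 × 1.9×10⁻⁴ = 0.046075 m
Layer 4: 0.27 × 550 × 1.6×10⁻⁴ = 0.02376 m
Δh = 0.14560 + 0.05520 + 0.046075 + 0.02376 = 0.270635 m

271 mm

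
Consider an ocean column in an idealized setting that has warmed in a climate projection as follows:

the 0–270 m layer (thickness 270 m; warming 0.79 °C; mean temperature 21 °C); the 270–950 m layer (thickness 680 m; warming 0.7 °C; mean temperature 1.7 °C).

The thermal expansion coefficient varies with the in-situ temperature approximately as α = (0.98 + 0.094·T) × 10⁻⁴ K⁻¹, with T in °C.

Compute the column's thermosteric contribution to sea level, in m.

Δh ≈ 0.117 m

Layer 1: α = (0.98 + 0.094×21)×10⁻⁴ = 2.954×10⁻⁴ K⁻¹
Layer 2: α = (0.98 + 0.094×1.7)×10⁻⁴ = 1.1398×10⁻⁴ K⁻¹
270 × 2.954×10⁻⁴ × 0.79 = 0.06300882 m
270–950 m: 680 × 1.1398×10⁻⁴ × 0.7 = 0.05425448 m
Δh = 0.06300882 + 0.05425448 = 0.1172633 m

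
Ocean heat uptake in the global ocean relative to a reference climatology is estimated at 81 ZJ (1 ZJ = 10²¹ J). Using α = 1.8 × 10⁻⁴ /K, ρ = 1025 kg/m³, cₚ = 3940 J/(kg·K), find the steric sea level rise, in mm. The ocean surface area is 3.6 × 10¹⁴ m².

about 10.0 mm

Per unit area: Q = 81×10²¹ / (3.6×10¹⁴) = 2.25×10⁸ J/m²
Δh = αQ/(ρcₚ) = 1.8×10⁻⁴ × 2.25×10⁸ / (1025 × 3940) ≈ 0.010028 m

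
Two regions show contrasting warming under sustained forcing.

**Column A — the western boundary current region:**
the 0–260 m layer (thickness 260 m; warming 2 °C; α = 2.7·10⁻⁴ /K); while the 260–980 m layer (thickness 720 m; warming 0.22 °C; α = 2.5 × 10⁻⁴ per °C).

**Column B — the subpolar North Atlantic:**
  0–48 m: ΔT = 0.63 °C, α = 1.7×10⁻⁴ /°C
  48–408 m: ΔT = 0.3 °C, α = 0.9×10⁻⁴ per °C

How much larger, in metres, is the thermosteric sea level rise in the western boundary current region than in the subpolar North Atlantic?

0.165 m larger

A 260 × 2 × 2.7×10⁻⁴ = 0.14040 m
A 720 × 2.5×10⁻⁴ × 0.22 = 0.03960 m
A total: 0.18000 m
B 1.7×10⁻⁴ × 48 × 0.63 = 0.0051408 m
B 0.3 × 0.9×10⁻⁴ × 360 = 0.00972 m
B total: 0.0148608 m
Difference: 0.18000 − 0.0148608 = 0.1651392 m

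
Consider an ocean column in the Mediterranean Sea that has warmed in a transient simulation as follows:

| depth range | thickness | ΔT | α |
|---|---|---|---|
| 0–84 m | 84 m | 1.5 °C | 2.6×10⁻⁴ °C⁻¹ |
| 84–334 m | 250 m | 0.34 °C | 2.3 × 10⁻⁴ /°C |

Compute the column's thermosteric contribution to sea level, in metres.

Layer 1: 84 × 2.6×10⁻⁴ × 1.5 = 0.03276 m
0.34 × 250 × 2.3×10⁻⁴ = 0.01955 m
Δh = 0.03276 + 0.01955 = 0.05231 m

Δh ≈ 0.0523 m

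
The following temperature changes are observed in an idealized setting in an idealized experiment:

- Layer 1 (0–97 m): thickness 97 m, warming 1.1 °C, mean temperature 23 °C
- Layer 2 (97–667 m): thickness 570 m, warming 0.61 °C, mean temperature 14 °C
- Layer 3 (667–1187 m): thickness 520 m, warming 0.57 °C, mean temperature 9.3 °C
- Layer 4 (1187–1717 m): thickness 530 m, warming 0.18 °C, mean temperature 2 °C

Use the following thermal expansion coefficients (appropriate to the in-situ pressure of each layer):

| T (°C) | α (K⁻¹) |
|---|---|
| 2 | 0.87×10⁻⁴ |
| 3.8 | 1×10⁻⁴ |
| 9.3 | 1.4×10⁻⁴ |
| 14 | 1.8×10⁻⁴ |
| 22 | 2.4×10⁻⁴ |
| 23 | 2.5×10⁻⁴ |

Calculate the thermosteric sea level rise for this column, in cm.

14 cm

Layer 1 at 23 °C → α = 2.5×10⁻⁴ K⁻¹
Layer 2 at 14 °C → α = 1.8×10⁻⁴ K⁻¹
Layer 3 at 9.3 °C → α = 1.4×10⁻⁴ K⁻¹
Layer 4 at 2 °C → α = 0.87×10⁻⁴ K⁻¹
0–97 m: 2.5×10⁻⁴ × 1.1 × 97 = 0.026675 m
97–667 m: 1.8×10⁻⁴ × 0.61 × 570 = 0.062586 m
Layer 3: 520 × 1.4×10⁻⁴ × 0.57 = 0.041496 m
1187–1717 m: 0.18 × 0.87×10⁻⁴ × 530 = 0.0082998 m
Δh = 0.026675 + 0.062586 + 0.041496 + 0.0082998 = 0.1390568 m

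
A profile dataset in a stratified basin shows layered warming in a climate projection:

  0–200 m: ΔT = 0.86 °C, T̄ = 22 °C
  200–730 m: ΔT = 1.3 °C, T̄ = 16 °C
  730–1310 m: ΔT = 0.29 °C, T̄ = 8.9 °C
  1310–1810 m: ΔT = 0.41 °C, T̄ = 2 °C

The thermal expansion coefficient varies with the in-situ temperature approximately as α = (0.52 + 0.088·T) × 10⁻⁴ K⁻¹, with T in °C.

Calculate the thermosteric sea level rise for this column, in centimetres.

Layer 1: α = (0.52 + 0.088×22)×10⁻⁴ = 2.456×10⁻⁴ K⁻¹
Layer 2: α = (0.52 + 0.088×16)×10⁻⁴ = 1.928×10⁻⁴ K⁻¹
Layer 3: α = (0.52 + 0.088×8.9)×10⁻⁴ = 1.3032×10⁻⁴ K⁻¹
Layer 4: α = (0.52 + 0.088×2)×10⁻⁴ = 0.696×10⁻⁴ K⁻¹
0.86 × 2.456×10⁻⁴ × 200 = 0.0422432 m
530 × 1.3 × 1.928×10⁻⁴ = 0.1328392 m
Layer 3: 0.29 × 580 × 1.3032×10⁻⁴ = 0.021919824 m
Layer 4: 0.696×10⁻⁴ × 500 × 0.41 = 0.014268 m
Δh = 0.0422432 + 0.1328392 + 0.021919824 + 0.014268 = 0.211270224 m

21.1 cm of thermosteric rise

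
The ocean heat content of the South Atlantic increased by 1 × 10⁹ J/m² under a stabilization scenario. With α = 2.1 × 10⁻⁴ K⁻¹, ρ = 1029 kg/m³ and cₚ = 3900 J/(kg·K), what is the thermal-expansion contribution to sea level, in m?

Δh = αQ/(ρcₚ) = 2.1×10⁻⁴ × 1×10⁹ / (1029 × 3900) ≈ 0.052329 m

Δh = 0.052 m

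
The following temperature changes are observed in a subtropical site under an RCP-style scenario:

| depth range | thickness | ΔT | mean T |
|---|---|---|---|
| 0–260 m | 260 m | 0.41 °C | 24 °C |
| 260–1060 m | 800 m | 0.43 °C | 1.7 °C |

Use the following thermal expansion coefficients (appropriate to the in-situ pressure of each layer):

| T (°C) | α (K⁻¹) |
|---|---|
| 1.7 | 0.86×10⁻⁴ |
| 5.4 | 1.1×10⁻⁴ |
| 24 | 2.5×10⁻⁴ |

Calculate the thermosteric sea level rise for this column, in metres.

Layer 1 at 24 °C → α = 2.5×10⁻⁴ K⁻¹
Layer 2 at 1.7 °C → α = 0.86×10⁻⁴ K⁻¹
260 × 2.5×10⁻⁴ × 0.41 = 0.02665 m
0.86×10⁻⁴ × 800 × 0.43 = 0.029584 m
Δh = 0.02665 + 0.029584 = 0.056234 m ≈ 0.0562 m

Δh = 0.0562 m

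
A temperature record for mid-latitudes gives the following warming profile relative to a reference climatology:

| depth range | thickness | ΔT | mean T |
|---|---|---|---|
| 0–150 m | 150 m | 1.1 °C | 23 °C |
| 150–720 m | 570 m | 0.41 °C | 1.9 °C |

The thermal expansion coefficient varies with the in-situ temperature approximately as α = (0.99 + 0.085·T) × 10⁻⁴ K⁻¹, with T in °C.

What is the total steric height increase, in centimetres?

Δh ≈ 7.6 cm

Layer 1: α = (0.99 + 0.085×23)×10⁻⁴ = 2.945×10⁻⁴ K⁻¹
Layer 2: α = (0.99 + 0.085×1.9)×10⁻⁴ = 1.1515×10⁻⁴ K⁻¹
1.1 × 2.945×10⁻⁴ × 150 = 0.0485925 m
Layer 2: 1.1515×10⁻⁴ × 570 × 0.41 = 0.026910555 m
Δh = 0.0485925 + 0.026910555 = 0.075503055 m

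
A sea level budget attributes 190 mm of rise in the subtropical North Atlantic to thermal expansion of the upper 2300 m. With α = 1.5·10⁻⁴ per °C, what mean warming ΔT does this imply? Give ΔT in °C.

about 0.551 °C

ΔT = Δh/(αH) = 0.19 / (1.5×10⁻⁴ × 2300) ≈ 0.5507 °C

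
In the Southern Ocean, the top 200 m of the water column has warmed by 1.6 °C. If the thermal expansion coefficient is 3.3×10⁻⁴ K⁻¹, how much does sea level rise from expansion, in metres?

Δh = αΔT·H = 3.3×10⁻⁴ × 1.6 × 200 = 0.10560 m

0.106 m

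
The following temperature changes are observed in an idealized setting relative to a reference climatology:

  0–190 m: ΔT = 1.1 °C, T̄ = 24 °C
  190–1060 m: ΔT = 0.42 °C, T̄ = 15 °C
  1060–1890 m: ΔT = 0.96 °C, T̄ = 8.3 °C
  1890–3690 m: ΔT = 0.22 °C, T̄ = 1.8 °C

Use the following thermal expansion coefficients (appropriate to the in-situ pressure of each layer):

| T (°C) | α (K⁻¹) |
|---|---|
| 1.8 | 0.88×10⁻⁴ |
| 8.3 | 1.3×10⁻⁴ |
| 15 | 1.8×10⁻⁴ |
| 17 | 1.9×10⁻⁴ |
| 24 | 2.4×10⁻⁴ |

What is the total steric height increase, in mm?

250 mm

Layer 1 at 24 °C → α = 2.4×10⁻⁴ K⁻¹
Layer 2 at 15 °C → α = 1.8×10⁻⁴ K⁻¹
Layer 3 at 8.3 °C → α = 1.3×10⁻⁴ K⁻¹
Layer 4 at 1.8 °C → α = 0.88×10⁻⁴ K⁻¹
Layer 1: 2.4×10⁻⁴ × 190 × 1.1 = 0.05016 m
Layer 2: 1.8×10⁻⁴ × 870 × 0.42 = 0.065772 m
830 × 1.3×10⁻⁴ × 0.96 = 0.103584 m
1890–3690 m: 0.88×10⁻⁴ × 1800 × 0.22 = 0.034848 m
Δh = 0.05016 + 0.065772 + 0.103584 + 0.034848 = 0.254364 m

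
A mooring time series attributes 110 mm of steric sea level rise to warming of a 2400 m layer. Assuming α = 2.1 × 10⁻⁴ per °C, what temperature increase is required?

ΔT = Δh/(αH) = 0.11 / (2.1×10⁻⁴ × 2400) ≈ 0.2183 K

about 0.22 K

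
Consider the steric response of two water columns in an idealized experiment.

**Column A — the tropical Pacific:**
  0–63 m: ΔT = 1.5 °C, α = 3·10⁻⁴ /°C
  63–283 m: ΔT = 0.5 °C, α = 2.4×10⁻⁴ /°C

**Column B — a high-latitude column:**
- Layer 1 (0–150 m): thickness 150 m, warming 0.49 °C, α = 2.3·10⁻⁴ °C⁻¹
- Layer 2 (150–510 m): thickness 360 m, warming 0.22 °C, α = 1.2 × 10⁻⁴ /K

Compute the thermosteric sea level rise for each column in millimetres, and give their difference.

Δh_A ≈ 55 mm, Δh_B ≈ 26 mm; difference ≈ 28 mm

A 0–63 m: 1.5 × 63 × 3×10⁻⁴ = 0.02835 m
A Layer 2: 220 × 0.5 × 2.4×10⁻⁴ = 0.02640 m
A total: 0.05475 m
B Layer 1: 150 × 2.3×10⁻⁴ × 0.49 = 0.016905 m
B Layer 2: 360 × 1.2×10⁻⁴ × 0.22 = 0.009504 m
B total: 0.026409 m
Difference: 0.05475 − 0.026409 = 0.028341 m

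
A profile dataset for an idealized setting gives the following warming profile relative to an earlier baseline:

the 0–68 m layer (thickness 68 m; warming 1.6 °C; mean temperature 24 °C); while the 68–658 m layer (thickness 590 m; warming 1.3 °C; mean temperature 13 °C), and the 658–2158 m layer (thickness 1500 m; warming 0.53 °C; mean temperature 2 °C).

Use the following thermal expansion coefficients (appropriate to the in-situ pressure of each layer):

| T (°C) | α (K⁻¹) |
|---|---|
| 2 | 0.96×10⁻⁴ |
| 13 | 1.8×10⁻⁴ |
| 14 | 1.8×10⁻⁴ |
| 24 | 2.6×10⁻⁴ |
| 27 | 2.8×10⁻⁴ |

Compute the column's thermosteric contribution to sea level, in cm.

Δh = 24.3 cm

Layer 1 at 24 °C → α = 2.6×10⁻⁴ K⁻¹
Layer 2 at 13 °C → α = 1.8×10⁻⁴ K⁻¹
Layer 3 at 2 °C → α = 0.96×10⁻⁴ K⁻¹
0–68 m: 68 × 2.6×10⁻⁴ × 1.6 = 0.028288 m
68–658 m: 1.8×10⁻⁴ × 1.3 × 590 = 0.13806 m
0.53 × 0.96×10⁻⁴ × 1500 = 0.07632 m
Δh = 0.028288 + 0.13806 + 0.07632 = 0.242668 m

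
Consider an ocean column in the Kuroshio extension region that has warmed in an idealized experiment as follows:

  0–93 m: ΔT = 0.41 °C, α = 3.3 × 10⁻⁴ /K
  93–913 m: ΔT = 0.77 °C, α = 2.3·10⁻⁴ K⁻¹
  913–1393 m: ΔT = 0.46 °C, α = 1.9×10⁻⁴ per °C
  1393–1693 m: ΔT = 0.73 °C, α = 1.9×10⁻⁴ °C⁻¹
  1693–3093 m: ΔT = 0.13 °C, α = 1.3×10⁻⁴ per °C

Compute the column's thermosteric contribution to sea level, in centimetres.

0–93 m: 93 × 3.3×10⁻⁴ × 0.41 = 0.0125829 m
93–913 m: 2.3×10⁻⁴ × 820 × 0.77 = 0.145222 m
Layer 3: 480 × 0.46 × 1.9×10⁻⁴ = 0.041952 m
1393–1693 m: 0.73 × 1.9×10⁻⁴ × 300 = 0.04161 m
1693–3093 m: 0.13 × 1400 × 1.3×10⁻⁴ = 0.02366 m
Δh = 0.0125829 + 0.145222 + 0.041952 + 0.04161 + 0.02366 = 0.2650269 m

Δh = 26.5 cm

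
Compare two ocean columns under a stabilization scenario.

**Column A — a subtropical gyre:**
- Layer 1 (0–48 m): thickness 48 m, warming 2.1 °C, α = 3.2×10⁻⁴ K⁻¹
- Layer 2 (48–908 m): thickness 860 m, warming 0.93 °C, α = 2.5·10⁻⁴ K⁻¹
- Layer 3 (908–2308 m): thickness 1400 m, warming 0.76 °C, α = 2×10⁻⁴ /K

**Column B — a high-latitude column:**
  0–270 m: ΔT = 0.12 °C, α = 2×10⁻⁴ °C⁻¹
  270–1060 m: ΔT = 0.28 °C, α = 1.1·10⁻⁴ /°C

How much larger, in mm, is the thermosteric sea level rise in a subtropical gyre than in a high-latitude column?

414 mm

A 3.2×10⁻⁴ × 48 × 2.1 = 0.032256 m
A Layer 2: 0.93 × 860 × 2.5×10⁻⁴ = 0.19995 m
A 908–2308 m: 1400 × 0.76 × 2×10⁻⁴ = 0.21280 m
A total: 0.445006 m
B 0–270 m: 0.12 × 270 × 2×10⁻⁴ = 0.00648 m
B Layer 2: 0.28 × 790 × 1.1×10⁻⁴ = 0.024332 m
B total: 0.030812 m
Difference: 0.445006 − 0.030812 = 0.414194 m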